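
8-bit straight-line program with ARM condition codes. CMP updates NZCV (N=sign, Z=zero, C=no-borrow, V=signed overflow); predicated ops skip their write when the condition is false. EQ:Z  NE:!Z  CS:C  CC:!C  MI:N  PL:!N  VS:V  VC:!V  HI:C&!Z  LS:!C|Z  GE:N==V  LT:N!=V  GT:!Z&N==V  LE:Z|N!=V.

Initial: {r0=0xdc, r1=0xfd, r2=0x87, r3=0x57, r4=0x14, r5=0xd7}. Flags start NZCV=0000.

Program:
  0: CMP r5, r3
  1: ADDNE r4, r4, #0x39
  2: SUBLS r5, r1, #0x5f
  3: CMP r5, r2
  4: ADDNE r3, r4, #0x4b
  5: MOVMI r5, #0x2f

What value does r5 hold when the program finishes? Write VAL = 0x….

VAL = 0xd7

0: ✓ CMP  NZCV=1010
1: ✓ ADDNE  r4←0x4d
2: · SUBLS
3: ✓ CMP  NZCV=0010
4: ✓ ADDNE  r3←0x98
5: · MOVMI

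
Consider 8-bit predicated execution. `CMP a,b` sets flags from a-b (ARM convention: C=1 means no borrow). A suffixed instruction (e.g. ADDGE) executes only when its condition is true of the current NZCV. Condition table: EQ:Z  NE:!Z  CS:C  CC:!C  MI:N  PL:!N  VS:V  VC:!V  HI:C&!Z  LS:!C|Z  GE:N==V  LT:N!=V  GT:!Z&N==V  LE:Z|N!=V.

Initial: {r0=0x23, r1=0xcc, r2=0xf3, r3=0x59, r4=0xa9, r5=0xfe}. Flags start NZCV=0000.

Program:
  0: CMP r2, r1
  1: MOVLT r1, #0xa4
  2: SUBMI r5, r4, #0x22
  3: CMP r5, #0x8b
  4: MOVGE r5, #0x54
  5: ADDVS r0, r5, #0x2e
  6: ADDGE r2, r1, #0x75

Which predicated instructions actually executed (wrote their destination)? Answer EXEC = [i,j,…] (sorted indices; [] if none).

[0] flags=0010 → (cmp)
[1] flags=0010 LT?F → skip
[2] flags=0010 MI?F → skip
[3] flags=0010 → (cmp)
[4] flags=0010 GE?T → r5=0x54
[5] flags=0010 VS?F → skip
[6] flags=0010 GE?T → r2=0x41

EXEC = [4,6]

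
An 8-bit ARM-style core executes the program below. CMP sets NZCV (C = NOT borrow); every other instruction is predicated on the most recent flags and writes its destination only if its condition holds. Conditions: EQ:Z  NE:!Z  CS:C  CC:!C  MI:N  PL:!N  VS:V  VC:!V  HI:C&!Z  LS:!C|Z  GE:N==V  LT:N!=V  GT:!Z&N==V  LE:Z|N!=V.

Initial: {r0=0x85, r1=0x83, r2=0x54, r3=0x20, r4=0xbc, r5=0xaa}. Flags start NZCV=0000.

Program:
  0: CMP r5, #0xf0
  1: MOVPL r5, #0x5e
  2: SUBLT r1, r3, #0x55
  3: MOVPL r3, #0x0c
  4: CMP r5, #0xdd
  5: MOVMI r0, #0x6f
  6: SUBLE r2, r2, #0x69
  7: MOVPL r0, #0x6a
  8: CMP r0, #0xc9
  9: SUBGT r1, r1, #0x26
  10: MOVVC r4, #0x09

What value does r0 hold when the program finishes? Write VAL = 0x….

VAL = 0x6f

[0] flags=1000 → (cmp)
[1] flags=1000 PL?F → skip
[2] flags=1000 LT?T → r1=0xcb
[3] flags=1000 PL?F → skip
[4] flags=1000 → (cmp)
[5] flags=1000 MI?T → r0=0x6f
[6] flags=1000 LE?T → r2=0xeb
[7] flags=1000 PL?F → skip
[8] flags=1001 → (cmp)
[9] flags=1001 GT?T → r1=0xa5
[10] flags=1001 VC?F → skip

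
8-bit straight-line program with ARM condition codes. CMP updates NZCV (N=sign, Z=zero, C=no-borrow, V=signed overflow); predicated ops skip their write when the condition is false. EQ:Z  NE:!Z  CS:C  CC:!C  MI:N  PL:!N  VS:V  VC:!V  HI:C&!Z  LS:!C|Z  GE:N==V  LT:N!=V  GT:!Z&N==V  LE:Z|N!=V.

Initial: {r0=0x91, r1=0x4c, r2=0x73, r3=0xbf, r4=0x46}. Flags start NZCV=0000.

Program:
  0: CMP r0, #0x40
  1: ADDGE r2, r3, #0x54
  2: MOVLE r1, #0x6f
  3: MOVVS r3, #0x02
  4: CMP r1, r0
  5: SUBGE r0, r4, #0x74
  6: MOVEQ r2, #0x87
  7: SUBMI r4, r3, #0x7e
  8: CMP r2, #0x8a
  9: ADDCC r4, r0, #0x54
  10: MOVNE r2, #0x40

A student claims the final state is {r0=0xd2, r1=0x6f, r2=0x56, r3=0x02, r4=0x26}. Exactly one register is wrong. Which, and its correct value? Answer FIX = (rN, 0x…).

FIX = (r2, 0x40)

0: ✓ CMP  NZCV=0011
1: · ADDGE
2: ✓ MOVLE  r1←0x6f
3: ✓ MOVVS  r3←0x02
4: ✓ CMP  NZCV=1001
5: ✓ SUBGE  r0←0xd2
6: · MOVEQ
7: ✓ SUBMI  r4←0x84
8: ✓ CMP  NZCV=1001
9: ✓ ADDCC  r4←0x26
10: ✓ MOVNE  r2←0x40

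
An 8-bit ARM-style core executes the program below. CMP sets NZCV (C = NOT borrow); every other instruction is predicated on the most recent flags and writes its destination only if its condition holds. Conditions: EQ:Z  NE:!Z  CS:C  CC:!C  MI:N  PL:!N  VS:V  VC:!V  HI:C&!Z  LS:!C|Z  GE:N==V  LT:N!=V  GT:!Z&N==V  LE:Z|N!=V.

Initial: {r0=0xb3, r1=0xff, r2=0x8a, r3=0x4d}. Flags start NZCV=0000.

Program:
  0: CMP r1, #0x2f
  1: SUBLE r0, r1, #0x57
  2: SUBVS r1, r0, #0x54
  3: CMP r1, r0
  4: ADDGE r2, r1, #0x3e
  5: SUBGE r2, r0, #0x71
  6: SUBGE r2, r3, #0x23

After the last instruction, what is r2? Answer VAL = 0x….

VAL = 0x2a

[0] flags=1010 → (cmp)
[1] flags=1010 LE?T → r0=0xa8
[2] flags=1010 VS?F → skip
[3] flags=0010 → (cmp)
[4] flags=0010 GE?T → r2=0x3d
[5] flags=0010 GE?T → r2=0x37
[6] flags=0010 GE?T → r2=0x2a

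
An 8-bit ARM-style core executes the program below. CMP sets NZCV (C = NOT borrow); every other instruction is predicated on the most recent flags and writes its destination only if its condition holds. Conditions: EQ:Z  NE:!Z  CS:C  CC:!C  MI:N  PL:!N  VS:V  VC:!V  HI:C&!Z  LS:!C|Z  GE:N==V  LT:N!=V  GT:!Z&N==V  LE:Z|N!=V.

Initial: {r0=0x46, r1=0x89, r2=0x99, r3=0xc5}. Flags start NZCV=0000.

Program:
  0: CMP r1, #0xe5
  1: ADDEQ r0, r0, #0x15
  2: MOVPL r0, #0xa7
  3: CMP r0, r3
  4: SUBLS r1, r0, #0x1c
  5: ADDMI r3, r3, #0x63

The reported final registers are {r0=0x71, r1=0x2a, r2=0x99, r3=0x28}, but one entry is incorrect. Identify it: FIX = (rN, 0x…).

FIX = (r0, 0x46)

[0] flags=1000 → (cmp)
[1] flags=1000 EQ?F → skip
[2] flags=1000 PL?F → skip
[3] flags=1001 → (cmp)
[4] flags=1001 LS?T → r1=0x2a
[5] flags=1001 MI?T → r3=0x28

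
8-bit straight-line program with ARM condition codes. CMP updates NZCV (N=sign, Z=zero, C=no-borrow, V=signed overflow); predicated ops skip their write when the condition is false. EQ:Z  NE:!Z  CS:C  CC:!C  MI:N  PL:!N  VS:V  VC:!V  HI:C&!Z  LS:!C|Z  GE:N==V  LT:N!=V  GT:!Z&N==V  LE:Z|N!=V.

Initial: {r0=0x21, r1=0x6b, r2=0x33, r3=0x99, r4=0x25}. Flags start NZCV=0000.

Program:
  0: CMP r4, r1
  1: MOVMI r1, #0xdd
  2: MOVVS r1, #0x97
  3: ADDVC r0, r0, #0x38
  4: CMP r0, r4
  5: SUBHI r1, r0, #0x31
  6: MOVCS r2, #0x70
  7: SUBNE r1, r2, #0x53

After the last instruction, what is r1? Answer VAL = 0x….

[0] flags=1000 → (cmp)
[1] flags=1000 MI?T → r1=0xdd
[2] flags=1000 VS?F → skip
[3] flags=1000 VC?T → r0=0x59
[4] flags=0010 → (cmp)
[5] flags=0010 HI?T → r1=0x28
[6] flags=0010 CS?T → r2=0x70
[7] flags=0010 NE?T → r1=0x1d

VAL = 0x1d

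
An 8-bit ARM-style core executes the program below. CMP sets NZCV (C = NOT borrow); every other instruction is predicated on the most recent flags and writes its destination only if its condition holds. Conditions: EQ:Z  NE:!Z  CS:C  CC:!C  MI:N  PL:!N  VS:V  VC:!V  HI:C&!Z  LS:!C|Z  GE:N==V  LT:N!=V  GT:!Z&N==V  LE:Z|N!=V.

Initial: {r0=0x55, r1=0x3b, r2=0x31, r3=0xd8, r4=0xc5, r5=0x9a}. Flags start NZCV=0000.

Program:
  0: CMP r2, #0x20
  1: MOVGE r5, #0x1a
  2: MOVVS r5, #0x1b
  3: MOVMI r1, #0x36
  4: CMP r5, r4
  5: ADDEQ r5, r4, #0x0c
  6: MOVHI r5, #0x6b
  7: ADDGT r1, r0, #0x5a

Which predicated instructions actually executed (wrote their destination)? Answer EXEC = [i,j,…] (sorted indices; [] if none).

[0] flags=0010 → (cmp)
[1] flags=0010 GE?T → r5=0x1a
[2] flags=0010 VS?F → skip
[3] flags=0010 MI?F → skip
[4] flags=0000 → (cmp)
[5] flags=0000 EQ?F → skip
[6] flags=0000 HI?F → skip
[7] flags=0000 GT?T → r1=0xaf

EXEC = [1,7]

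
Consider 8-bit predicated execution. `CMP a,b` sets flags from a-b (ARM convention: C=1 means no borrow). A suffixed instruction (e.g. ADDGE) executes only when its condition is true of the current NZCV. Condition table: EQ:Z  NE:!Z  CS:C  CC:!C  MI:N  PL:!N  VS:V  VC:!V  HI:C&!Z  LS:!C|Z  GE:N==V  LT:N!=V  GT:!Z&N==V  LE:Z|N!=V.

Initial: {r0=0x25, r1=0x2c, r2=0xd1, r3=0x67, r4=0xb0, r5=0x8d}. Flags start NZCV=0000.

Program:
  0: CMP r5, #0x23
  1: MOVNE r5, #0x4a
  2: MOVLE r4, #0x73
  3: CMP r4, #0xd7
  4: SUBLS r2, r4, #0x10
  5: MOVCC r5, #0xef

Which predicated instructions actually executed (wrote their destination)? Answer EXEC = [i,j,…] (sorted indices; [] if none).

[0] flags=0011 → (cmp)
[1] flags=0011 NE?T → r5=0x4a
[2] flags=0011 LE?T → r4=0x73
[3] flags=1001 → (cmp)
[4] flags=1001 LS?T → r2=0x63
[5] flags=1001 CC?T → r5=0xef

EXEC = [1,2,4,5]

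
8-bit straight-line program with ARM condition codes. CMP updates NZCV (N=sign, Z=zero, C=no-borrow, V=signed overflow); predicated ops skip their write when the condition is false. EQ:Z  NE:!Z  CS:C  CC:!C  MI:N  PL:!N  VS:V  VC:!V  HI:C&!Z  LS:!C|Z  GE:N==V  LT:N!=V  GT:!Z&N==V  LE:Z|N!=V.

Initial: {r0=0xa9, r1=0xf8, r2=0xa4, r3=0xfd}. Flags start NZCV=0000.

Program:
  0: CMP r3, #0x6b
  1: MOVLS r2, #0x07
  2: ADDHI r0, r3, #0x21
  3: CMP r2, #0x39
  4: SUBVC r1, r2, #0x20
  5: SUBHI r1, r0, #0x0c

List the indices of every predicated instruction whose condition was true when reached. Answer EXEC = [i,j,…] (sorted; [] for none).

EXEC = [2,5]

0: ✓ CMP  NZCV=1010
1: · MOVLS
2: ✓ ADDHI  r0←0x1e
3: ✓ CMP  NZCV=0011
4: · SUBVC
5: ✓ SUBHI  r1←0x12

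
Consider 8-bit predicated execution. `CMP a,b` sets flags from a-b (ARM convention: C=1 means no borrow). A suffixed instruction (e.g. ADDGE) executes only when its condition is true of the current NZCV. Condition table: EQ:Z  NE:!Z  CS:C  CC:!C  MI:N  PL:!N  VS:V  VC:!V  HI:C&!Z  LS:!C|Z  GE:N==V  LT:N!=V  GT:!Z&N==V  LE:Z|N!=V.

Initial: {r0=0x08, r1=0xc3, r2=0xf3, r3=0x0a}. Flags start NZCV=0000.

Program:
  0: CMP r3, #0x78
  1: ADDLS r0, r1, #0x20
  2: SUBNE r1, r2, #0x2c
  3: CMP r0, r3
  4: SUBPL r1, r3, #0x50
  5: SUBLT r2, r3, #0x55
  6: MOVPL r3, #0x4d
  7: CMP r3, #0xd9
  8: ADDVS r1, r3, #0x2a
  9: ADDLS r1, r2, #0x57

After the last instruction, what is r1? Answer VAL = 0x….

0: ✓ CMP  NZCV=1000
1: ✓ ADDLS  r0←0xe3
2: ✓ SUBNE  r1←0xc7
3: ✓ CMP  NZCV=1010
4: · SUBPL
5: ✓ SUBLT  r2←0xb5
6: · MOVPL
7: ✓ CMP  NZCV=0000
8: · ADDVS
9: ✓ ADDLS  r1←0x0c

VAL = 0x0c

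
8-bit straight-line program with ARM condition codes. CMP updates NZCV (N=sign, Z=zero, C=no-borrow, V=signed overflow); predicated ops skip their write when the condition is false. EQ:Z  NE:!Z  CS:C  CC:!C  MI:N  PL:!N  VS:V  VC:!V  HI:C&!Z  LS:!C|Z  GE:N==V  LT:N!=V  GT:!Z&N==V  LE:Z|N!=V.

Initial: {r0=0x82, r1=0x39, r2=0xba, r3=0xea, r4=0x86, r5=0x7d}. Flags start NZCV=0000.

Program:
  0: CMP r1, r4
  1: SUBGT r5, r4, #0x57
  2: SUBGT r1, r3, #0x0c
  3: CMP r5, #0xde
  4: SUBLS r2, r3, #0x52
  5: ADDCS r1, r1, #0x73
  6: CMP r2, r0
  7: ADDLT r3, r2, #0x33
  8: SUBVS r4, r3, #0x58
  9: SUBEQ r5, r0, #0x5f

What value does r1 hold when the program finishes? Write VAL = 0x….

VAL = 0xde

[0] flags=1001 → (cmp)
[1] flags=1001 GT?T → r5=0x2f
[2] flags=1001 GT?T → r1=0xde
[3] flags=0000 → (cmp)
[4] flags=0000 LS?T → r2=0x98
[5] flags=0000 CS?F → skip
[6] flags=0010 → (cmp)
[7] flags=0010 LT?F → skip
[8] flags=0010 VS?F → skip
[9] flags=0010 EQ?F → skip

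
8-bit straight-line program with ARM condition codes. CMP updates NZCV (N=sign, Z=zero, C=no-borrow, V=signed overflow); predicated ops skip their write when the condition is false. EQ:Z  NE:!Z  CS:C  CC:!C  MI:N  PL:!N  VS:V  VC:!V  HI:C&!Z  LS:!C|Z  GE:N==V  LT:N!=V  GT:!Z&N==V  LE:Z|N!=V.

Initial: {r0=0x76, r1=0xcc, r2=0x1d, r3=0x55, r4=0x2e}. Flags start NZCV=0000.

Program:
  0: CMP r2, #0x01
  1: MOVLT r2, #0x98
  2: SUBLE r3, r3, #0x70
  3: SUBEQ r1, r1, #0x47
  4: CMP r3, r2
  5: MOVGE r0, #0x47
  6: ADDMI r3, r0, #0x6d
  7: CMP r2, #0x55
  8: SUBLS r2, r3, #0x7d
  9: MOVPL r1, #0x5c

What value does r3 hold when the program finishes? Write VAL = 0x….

[0] flags=0010 → (cmp)
[1] flags=0010 LT?F → skip
[2] flags=0010 LE?F → skip
[3] flags=0010 EQ?F → skip
[4] flags=0010 → (cmp)
[5] flags=0010 GE?T → r0=0x47
[6] flags=0010 MI?F → skip
[7] flags=1000 → (cmp)
[8] flags=1000 LS?T → r2=0xd8
[9] flags=1000 PL?F → skip

VAL = 0x55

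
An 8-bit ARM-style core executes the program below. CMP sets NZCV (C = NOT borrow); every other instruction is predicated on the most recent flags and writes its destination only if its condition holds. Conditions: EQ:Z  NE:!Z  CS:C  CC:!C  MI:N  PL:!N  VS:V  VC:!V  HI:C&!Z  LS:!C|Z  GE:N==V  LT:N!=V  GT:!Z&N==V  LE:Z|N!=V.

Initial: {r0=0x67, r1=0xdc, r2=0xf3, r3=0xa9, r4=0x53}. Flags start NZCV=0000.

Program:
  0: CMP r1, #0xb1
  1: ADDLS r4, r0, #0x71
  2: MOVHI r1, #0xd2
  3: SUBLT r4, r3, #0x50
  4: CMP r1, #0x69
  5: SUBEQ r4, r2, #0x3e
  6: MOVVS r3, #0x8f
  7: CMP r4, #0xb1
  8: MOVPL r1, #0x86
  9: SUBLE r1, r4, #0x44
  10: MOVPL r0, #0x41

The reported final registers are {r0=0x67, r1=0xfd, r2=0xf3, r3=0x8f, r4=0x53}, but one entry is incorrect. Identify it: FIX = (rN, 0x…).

FIX = (r1, 0xd2)

0: ✓ CMP  NZCV=0010
1: · ADDLS
2: ✓ MOVHI  r1←0xd2
3: · SUBLT
4: ✓ CMP  NZCV=0011
5: · SUBEQ
6: ✓ MOVVS  r3←0x8f
7: ✓ CMP  NZCV=1001
8: · MOVPL
9: · SUBLE
10: · MOVPL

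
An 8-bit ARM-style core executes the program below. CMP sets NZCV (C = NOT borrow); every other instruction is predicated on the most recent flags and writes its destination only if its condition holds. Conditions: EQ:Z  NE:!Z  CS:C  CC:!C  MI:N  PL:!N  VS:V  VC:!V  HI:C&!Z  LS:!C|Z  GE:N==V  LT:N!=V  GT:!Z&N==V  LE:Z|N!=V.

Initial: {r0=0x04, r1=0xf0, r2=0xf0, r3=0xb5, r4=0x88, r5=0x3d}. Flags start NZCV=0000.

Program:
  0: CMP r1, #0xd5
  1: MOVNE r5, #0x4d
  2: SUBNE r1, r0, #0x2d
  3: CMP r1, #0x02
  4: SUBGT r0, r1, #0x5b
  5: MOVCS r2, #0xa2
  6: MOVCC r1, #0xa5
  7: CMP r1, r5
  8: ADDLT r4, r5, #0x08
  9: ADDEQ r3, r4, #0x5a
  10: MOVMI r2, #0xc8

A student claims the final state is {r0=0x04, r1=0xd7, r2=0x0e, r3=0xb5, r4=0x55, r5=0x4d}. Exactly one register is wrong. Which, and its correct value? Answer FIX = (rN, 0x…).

FIX = (r2, 0xc8)

0: ✓ CMP  NZCV=0010
1: ✓ MOVNE  r5←0x4d
2: ✓ SUBNE  r1←0xd7
3: ✓ CMP  NZCV=1010
4: · SUBGT
5: ✓ MOVCS  r2←0xa2
6: · MOVCC
7: ✓ CMP  NZCV=1010
8: ✓ ADDLT  r4←0x55
9: · ADDEQ
10: ✓ MOVMI  r2←0xc8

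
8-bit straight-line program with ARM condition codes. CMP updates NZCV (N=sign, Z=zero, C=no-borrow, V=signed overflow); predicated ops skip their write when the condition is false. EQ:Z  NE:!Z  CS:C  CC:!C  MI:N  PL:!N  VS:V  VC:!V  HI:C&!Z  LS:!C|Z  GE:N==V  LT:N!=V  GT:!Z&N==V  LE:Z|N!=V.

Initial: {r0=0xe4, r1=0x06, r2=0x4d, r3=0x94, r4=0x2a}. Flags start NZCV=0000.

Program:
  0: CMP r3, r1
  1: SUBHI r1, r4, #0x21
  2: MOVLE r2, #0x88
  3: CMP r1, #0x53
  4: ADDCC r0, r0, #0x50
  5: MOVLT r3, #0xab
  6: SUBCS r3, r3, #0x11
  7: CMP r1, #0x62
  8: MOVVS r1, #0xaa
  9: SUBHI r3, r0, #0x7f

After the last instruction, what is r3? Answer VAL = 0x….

VAL = 0xab

0: ✓ CMP  NZCV=1010
1: ✓ SUBHI  r1←0x09
2: ✓ MOVLE  r2←0x88
3: ✓ CMP  NZCV=1000
4: ✓ ADDCC  r0←0x34
5: ✓ MOVLT  r3←0xab
6: · SUBCS
7: ✓ CMP  NZCV=1000
8: · MOVVS
9: · SUBHI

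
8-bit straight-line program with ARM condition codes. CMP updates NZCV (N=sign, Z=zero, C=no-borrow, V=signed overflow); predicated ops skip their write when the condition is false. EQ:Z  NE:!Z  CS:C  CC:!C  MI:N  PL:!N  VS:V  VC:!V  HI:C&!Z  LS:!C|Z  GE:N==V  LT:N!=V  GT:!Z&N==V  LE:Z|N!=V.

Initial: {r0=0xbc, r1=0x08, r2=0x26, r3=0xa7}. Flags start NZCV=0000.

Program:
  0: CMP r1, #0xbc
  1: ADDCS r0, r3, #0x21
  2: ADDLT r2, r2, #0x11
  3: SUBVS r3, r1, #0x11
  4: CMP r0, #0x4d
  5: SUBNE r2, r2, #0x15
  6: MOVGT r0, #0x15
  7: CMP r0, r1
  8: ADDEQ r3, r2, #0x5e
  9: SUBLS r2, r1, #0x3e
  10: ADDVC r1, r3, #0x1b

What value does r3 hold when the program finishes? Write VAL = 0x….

VAL = 0xa7

[0] flags=0000 → (cmp)
[1] flags=0000 CS?F → skip
[2] flags=0000 LT?F → skip
[3] flags=0000 VS?F → skip
[4] flags=0011 → (cmp)
[5] flags=0011 NE?T → r2=0x11
[6] flags=0011 GT?F → skip
[7] flags=1010 → (cmp)
[8] flags=1010 EQ?F → skip
[9] flags=1010 LS?F → skip
[10] flags=1010 VC?T → r1=0xc2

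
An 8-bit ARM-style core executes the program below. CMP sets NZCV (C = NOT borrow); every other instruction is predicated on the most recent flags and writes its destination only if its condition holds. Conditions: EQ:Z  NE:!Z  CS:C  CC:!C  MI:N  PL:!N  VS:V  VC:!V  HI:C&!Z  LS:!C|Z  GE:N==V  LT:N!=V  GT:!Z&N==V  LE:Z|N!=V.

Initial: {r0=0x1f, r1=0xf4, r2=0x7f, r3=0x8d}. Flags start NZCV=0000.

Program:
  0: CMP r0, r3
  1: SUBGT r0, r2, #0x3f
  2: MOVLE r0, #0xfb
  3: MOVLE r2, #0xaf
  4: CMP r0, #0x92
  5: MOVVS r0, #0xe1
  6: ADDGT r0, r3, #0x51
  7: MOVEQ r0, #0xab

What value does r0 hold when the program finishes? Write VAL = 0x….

VAL = 0xde

[0] flags=1001 → (cmp)
[1] flags=1001 GT?T → r0=0x40
[2] flags=1001 LE?F → skip
[3] flags=1001 LE?F → skip
[4] flags=1001 → (cmp)
[5] flags=1001 VS?T → r0=0xe1
[6] flags=1001 GT?T → r0=0xde
[7] flags=1001 EQ?F → skip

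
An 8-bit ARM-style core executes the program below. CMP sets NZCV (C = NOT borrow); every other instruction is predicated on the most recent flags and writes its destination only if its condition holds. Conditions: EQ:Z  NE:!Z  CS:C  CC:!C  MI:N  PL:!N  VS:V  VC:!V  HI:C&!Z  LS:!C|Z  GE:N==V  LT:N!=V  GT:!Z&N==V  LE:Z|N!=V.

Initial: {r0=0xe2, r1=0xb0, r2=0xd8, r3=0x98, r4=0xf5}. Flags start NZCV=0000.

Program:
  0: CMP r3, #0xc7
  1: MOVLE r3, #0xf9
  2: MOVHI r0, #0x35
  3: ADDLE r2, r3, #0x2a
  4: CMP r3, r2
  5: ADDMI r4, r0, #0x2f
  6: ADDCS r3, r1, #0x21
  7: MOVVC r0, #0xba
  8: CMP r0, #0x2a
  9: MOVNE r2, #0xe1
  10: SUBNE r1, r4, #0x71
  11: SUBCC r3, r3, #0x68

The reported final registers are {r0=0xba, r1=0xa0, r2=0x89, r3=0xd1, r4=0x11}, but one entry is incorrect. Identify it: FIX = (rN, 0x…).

[0] flags=1000 → (cmp)
[1] flags=1000 LE?T → r3=0xf9
[2] flags=1000 HI?F → skip
[3] flags=1000 LE?T → r2=0x23
[4] flags=1010 → (cmp)
[5] flags=1010 MI?T → r4=0x11
[6] flags=1010 CS?T → r3=0xd1
[7] flags=1010 VC?T → r0=0xba
[8] flags=1010 → (cmp)
[9] flags=1010 NE?T → r2=0xe1
[10] flags=1010 NE?T → r1=0xa0
[11] flags=1010 CC?F → skip

FIX = (r2, 0xe1)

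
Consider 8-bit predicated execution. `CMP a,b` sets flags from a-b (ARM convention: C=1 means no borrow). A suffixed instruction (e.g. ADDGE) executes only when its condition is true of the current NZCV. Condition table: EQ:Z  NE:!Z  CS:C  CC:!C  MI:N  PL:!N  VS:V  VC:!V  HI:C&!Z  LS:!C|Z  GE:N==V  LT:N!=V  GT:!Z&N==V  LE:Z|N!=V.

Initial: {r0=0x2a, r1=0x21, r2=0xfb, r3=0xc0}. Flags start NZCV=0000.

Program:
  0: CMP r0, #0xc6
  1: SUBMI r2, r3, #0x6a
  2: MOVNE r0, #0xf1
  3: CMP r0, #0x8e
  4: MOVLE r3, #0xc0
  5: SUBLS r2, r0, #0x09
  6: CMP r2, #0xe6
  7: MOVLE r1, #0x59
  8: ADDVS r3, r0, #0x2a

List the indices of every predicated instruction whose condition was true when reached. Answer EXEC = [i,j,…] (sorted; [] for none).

0: ✓ CMP  NZCV=0000
1: · SUBMI
2: ✓ MOVNE  r0←0xf1
3: ✓ CMP  NZCV=0010
4: · MOVLE
5: · SUBLS
6: ✓ CMP  NZCV=0010
7: · MOVLE
8: · ADDVS

EXEC = [2]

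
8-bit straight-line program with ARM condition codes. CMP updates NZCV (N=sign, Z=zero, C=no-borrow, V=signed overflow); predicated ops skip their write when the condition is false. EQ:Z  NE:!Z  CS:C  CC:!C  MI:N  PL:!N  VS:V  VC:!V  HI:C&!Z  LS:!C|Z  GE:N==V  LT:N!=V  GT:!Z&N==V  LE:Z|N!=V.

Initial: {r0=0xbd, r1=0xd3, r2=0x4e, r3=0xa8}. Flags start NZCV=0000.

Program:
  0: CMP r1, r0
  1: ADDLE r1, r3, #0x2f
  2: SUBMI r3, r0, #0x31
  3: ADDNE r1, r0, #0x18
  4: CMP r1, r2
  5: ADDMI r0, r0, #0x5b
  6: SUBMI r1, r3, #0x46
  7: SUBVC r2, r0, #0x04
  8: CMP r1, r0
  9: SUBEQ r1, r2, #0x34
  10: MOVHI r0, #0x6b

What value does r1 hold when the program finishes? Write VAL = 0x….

VAL = 0x62

[0] flags=0010 → (cmp)
[1] flags=0010 LE?F → skip
[2] flags=0010 MI?F → skip
[3] flags=0010 NE?T → r1=0xd5
[4] flags=1010 → (cmp)
[5] flags=1010 MI?T → r0=0x18
[6] flags=1010 MI?T → r1=0x62
[7] flags=1010 VC?T → r2=0x14
[8] flags=0010 → (cmp)
[9] flags=0010 EQ?F → skip
[10] flags=0010 HI?T → r0=0x6b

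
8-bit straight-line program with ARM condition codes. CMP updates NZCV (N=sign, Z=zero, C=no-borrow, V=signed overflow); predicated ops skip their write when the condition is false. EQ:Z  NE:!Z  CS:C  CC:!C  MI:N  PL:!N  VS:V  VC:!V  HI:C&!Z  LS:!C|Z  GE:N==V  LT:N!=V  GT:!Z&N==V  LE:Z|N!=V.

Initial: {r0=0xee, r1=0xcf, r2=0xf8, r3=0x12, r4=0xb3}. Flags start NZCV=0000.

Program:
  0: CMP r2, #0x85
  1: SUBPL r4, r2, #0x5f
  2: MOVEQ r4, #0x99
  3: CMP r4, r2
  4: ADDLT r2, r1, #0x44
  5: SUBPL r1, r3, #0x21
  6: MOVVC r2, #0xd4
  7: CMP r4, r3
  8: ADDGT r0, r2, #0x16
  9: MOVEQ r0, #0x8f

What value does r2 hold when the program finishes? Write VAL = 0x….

VAL = 0xd4

[0] flags=0010 → (cmp)
[1] flags=0010 PL?T → r4=0x99
[2] flags=0010 EQ?F → skip
[3] flags=1000 → (cmp)
[4] flags=1000 LT?T → r2=0x13
[5] flags=1000 PL?F → skip
[6] flags=1000 VC?T → r2=0xd4
[7] flags=1010 → (cmp)
[8] flags=1010 GT?F → skip
[9] flags=1010 EQ?F → skip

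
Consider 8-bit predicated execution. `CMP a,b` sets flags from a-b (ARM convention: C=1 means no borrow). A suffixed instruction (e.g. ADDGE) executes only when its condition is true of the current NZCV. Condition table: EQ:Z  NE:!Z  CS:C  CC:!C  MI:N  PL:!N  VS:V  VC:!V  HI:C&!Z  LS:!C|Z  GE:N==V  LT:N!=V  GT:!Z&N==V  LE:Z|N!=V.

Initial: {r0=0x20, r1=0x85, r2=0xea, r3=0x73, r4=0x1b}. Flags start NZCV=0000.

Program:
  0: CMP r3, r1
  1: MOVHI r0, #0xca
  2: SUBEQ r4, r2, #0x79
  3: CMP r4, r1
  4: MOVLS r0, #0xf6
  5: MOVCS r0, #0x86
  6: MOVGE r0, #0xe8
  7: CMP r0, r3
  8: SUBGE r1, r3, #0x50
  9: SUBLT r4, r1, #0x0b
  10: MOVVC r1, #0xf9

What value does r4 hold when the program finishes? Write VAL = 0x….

[0] flags=1001 → (cmp)
[1] flags=1001 HI?F → skip
[2] flags=1001 EQ?F → skip
[3] flags=1001 → (cmp)
[4] flags=1001 LS?T → r0=0xf6
[5] flags=1001 CS?F → skip
[6] flags=1001 GE?T → r0=0xe8
[7] flags=0011 → (cmp)
[8] flags=0011 GE?F → skip
[9] flags=0011 LT?T → r4=0x7a
[10] flags=0011 VC?F → skip

VAL = 0x7a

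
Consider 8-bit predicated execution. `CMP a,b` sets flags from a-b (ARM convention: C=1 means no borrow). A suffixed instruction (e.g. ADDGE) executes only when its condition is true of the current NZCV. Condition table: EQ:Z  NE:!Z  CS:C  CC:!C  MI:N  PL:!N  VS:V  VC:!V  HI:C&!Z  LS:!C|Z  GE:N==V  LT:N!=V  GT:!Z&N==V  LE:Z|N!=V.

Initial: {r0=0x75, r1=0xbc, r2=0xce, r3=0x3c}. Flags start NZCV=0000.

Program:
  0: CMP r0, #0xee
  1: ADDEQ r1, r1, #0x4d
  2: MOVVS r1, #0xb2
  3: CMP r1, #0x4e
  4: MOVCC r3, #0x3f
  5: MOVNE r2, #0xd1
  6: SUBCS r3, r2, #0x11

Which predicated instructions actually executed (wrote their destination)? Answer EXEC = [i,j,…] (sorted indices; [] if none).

0: ✓ CMP  NZCV=1001
1: · ADDEQ
2: ✓ MOVVS  r1←0xb2
3: ✓ CMP  NZCV=0011
4: · MOVCC
5: ✓ MOVNE  r2←0xd1
6: ✓ SUBCS  r3←0xc0

EXEC = [2,5,6]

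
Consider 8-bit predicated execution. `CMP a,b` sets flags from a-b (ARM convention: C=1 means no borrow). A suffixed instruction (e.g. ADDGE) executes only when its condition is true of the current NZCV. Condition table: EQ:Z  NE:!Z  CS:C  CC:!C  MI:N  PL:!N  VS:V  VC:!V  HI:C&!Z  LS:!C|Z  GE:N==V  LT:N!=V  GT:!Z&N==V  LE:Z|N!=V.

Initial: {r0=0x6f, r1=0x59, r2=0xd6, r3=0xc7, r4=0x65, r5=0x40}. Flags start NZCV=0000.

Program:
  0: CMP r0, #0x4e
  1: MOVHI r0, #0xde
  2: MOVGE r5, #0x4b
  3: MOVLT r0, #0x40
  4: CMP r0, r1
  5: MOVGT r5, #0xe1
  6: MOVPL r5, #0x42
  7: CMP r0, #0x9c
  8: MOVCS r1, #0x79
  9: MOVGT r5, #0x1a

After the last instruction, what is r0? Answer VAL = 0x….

VAL = 0xde

[0] flags=0010 → (cmp)
[1] flags=0010 HI?T → r0=0xde
[2] flags=0010 GE?T → r5=0x4b
[3] flags=0010 LT?F → skip
[4] flags=1010 → (cmp)
[5] flags=1010 GT?F → skip
[6] flags=1010 PL?F → skip
[7] flags=0010 → (cmp)
[8] flags=0010 CS?T → r1=0x79
[9] flags=0010 GT?T → r5=0x1a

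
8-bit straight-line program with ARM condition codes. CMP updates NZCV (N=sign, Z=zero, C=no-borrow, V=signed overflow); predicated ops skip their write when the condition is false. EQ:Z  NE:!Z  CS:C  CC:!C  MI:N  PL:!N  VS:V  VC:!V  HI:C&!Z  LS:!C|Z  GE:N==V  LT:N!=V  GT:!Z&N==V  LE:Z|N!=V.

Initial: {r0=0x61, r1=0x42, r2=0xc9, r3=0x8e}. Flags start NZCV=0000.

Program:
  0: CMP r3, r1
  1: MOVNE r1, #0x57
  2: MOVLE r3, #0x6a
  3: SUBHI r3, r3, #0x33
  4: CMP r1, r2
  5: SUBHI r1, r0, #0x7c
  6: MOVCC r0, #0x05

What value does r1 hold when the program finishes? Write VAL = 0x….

VAL = 0x57

0: ✓ CMP  NZCV=0011
1: ✓ MOVNE  r1←0x57
2: ✓ MOVLE  r3←0x6a
3: ✓ SUBHI  r3←0x37
4: ✓ CMP  NZCV=1001
5: · SUBHI
6: ✓ MOVCC  r0←0x05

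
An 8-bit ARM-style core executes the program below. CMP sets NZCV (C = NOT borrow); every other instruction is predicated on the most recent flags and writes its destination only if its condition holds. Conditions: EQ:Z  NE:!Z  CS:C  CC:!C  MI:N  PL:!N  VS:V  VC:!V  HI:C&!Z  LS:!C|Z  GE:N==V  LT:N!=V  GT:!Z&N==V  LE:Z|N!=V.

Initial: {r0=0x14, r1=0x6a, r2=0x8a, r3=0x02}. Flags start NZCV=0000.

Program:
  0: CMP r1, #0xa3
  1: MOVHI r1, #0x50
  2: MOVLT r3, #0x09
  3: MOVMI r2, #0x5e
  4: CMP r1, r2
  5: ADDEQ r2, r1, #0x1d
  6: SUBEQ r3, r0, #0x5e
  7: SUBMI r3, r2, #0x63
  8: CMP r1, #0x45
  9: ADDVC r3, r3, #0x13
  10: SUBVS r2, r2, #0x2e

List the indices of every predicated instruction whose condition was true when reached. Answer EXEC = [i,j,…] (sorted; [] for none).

0: ✓ CMP  NZCV=1001
1: · MOVHI
2: · MOVLT
3: ✓ MOVMI  r2←0x5e
4: ✓ CMP  NZCV=0010
5: · ADDEQ
6: · SUBEQ
7: · SUBMI
8: ✓ CMP  NZCV=0010
9: ✓ ADDVC  r3←0x15
10: · SUBVS

EXEC = [3,9]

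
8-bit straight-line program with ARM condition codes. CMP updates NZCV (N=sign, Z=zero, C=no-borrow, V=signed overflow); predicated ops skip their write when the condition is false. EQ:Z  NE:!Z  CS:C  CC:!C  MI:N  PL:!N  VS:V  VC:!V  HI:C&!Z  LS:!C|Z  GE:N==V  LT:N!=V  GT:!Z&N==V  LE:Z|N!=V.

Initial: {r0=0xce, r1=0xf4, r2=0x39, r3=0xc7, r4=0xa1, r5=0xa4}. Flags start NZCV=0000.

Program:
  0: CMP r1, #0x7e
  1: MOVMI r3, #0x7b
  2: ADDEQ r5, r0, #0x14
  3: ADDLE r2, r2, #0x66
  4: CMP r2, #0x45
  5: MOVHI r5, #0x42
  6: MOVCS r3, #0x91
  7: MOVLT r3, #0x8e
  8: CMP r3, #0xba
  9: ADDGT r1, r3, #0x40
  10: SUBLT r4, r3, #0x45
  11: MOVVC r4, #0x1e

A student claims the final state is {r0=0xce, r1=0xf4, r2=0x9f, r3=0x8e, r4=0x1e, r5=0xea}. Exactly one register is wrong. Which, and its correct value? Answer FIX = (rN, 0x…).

FIX = (r5, 0x42)

0: ✓ CMP  NZCV=0011
1: · MOVMI
2: · ADDEQ
3: ✓ ADDLE  r2←0x9f
4: ✓ CMP  NZCV=0011
5: ✓ MOVHI  r5←0x42
6: ✓ MOVCS  r3←0x91
7: ✓ MOVLT  r3←0x8e
8: ✓ CMP  NZCV=1000
9: · ADDGT
10: ✓ SUBLT  r4←0x49
11: ✓ MOVVC  r4←0x1e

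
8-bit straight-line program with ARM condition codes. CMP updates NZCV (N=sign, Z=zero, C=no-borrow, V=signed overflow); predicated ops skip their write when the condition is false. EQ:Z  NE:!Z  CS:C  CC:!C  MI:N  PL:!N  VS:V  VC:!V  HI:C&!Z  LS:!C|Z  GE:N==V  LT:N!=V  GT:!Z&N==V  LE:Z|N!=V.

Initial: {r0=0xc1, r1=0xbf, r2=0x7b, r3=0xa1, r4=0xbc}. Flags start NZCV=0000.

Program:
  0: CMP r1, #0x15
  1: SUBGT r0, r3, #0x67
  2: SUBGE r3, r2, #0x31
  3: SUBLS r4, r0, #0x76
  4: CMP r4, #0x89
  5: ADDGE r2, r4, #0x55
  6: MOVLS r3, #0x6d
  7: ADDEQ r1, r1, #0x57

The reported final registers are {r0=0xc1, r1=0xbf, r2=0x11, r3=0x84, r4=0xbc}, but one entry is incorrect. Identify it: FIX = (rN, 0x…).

[0] flags=1010 → (cmp)
[1] flags=1010 GT?F → skip
[2] flags=1010 GE?F → skip
[3] flags=1010 LS?F → skip
[4] flags=0010 → (cmp)
[5] flags=0010 GE?T → r2=0x11
[6] flags=0010 LS?F → skip
[7] flags=0010 EQ?F → skip

FIX = (r3, 0xa1)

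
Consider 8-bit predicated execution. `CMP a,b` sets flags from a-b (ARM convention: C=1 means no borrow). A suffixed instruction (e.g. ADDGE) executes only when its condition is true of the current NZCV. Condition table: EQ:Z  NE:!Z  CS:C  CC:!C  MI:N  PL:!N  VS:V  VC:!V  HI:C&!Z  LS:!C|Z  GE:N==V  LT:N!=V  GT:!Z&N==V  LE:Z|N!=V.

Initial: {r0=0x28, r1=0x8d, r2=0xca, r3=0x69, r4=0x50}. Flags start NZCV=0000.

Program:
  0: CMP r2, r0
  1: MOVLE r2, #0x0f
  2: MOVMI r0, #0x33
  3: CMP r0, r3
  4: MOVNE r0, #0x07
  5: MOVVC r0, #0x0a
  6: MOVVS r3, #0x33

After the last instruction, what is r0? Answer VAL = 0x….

0: ✓ CMP  NZCV=1010
1: ✓ MOVLE  r2←0x0f
2: ✓ MOVMI  r0←0x33
3: ✓ CMP  NZCV=1000
4: ✓ MOVNE  r0←0x07
5: ✓ MOVVC  r0←0x0a
6: · MOVVS

VAL = 0x0a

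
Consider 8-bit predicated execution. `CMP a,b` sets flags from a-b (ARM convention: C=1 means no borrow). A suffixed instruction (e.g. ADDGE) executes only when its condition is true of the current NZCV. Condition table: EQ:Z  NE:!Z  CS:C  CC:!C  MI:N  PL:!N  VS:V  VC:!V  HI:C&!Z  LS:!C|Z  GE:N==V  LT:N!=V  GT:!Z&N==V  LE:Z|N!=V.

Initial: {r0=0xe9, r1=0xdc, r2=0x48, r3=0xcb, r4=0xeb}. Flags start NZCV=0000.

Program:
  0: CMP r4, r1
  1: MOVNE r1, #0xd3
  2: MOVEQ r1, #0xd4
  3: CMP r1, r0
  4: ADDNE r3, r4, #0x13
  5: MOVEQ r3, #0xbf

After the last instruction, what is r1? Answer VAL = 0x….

VAL = 0xd3

0: ✓ CMP  NZCV=0010
1: ✓ MOVNE  r1←0xd3
2: · MOVEQ
3: ✓ CMP  NZCV=1000
4: ✓ ADDNE  r3←0xfe
5: · MOVEQ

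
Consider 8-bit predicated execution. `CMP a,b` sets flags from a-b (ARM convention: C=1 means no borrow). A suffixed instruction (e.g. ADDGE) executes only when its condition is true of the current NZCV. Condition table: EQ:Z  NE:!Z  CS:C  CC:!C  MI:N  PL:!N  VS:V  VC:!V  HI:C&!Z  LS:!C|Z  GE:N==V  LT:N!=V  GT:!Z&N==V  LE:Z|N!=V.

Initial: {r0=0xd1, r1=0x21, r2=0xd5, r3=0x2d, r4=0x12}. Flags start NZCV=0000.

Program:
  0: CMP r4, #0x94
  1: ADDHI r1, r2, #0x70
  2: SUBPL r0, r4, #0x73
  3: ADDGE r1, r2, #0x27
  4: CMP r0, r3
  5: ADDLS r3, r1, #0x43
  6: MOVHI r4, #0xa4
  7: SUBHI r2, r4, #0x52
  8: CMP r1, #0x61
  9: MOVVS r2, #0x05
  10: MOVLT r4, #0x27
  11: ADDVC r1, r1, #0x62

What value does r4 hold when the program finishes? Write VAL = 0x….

[0] flags=0000 → (cmp)
[1] flags=0000 HI?F → skip
[2] flags=0000 PL?T → r0=0x9f
[3] flags=0000 GE?T → r1=0xfc
[4] flags=0011 → (cmp)
[5] flags=0011 LS?F → skip
[6] flags=0011 HI?T → r4=0xa4
[7] flags=0011 HI?T → r2=0x52
[8] flags=1010 → (cmp)
[9] flags=1010 VS?F → skip
[10] flags=1010 LT?T → r4=0x27
[11] flags=1010 VC?T → r1=0x5e

VAL = 0x27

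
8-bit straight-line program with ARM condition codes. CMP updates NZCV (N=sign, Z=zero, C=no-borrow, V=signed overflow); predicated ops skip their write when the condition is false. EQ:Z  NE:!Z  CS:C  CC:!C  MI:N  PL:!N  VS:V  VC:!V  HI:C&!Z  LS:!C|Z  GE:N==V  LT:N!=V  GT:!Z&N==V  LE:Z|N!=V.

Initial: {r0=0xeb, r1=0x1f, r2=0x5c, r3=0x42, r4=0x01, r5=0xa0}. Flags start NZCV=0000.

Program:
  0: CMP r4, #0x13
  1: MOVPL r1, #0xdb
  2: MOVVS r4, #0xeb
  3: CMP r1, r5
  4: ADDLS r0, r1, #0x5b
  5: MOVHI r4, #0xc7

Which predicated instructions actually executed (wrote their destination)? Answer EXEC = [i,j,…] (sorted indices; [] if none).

EXEC = [4]

[0] flags=1000 → (cmp)
[1] flags=1000 PL?F → skip
[2] flags=1000 VS?F → skip
[3] flags=0000 → (cmp)
[4] flags=0000 LS?T → r0=0x7a
[5] flags=0000 HI?F → skip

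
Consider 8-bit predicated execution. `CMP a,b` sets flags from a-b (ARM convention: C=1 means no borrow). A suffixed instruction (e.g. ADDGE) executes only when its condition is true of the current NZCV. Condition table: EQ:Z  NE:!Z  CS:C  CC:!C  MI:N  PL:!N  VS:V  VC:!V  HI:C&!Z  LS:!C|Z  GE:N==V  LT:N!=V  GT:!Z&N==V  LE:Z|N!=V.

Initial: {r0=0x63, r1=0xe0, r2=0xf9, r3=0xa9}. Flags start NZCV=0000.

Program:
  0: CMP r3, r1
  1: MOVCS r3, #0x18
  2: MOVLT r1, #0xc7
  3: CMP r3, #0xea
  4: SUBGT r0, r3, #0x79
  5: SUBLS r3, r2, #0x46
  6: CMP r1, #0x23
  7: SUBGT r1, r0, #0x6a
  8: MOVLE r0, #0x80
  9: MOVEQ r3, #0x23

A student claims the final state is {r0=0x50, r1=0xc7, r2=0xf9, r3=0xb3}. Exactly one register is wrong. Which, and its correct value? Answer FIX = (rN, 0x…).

FIX = (r0, 0x80)

0: ✓ CMP  NZCV=1000
1: · MOVCS
2: ✓ MOVLT  r1←0xc7
3: ✓ CMP  NZCV=1000
4: · SUBGT
5: ✓ SUBLS  r3←0xb3
6: ✓ CMP  NZCV=1010
7: · SUBGT
8: ✓ MOVLE  r0←0x80
9: · MOVEQ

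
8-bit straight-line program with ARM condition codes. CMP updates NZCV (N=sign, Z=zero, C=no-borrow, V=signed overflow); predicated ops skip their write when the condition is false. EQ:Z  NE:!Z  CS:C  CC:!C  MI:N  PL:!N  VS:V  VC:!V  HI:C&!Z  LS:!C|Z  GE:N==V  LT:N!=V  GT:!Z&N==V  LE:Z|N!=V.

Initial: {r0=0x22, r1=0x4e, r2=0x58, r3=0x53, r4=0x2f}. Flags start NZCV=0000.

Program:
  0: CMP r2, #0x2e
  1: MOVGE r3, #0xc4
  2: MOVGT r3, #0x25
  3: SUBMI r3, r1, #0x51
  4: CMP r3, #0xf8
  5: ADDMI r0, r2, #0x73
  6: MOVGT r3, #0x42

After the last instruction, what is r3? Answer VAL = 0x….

[0] flags=0010 → (cmp)
[1] flags=0010 GE?T → r3=0xc4
[2] flags=0010 GT?T → r3=0x25
[3] flags=0010 MI?F → skip
[4] flags=0000 → (cmp)
[5] flags=0000 MI?F → skip
[6] flags=0000 GT?T → r3=0x42

VAL = 0x42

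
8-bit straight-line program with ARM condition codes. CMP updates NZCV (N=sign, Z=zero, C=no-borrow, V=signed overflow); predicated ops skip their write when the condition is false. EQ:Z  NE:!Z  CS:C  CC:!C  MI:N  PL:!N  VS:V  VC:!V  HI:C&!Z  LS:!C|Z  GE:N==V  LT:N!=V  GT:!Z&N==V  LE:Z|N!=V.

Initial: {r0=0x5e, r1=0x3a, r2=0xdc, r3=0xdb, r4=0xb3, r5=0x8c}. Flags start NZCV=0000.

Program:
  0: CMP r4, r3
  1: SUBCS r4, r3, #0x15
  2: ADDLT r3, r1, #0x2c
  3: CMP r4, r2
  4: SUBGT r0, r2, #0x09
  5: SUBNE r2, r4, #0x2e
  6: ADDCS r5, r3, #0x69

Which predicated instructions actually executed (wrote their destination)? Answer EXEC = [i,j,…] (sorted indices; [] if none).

[0] flags=1000 → (cmp)
[1] flags=1000 CS?F → skip
[2] flags=1000 LT?T → r3=0x66
[3] flags=1000 → (cmp)
[4] flags=1000 GT?F → skip
[5] flags=1000 NE?T → r2=0x85
[6] flags=1000 CS?F → skip

EXEC = [2,5]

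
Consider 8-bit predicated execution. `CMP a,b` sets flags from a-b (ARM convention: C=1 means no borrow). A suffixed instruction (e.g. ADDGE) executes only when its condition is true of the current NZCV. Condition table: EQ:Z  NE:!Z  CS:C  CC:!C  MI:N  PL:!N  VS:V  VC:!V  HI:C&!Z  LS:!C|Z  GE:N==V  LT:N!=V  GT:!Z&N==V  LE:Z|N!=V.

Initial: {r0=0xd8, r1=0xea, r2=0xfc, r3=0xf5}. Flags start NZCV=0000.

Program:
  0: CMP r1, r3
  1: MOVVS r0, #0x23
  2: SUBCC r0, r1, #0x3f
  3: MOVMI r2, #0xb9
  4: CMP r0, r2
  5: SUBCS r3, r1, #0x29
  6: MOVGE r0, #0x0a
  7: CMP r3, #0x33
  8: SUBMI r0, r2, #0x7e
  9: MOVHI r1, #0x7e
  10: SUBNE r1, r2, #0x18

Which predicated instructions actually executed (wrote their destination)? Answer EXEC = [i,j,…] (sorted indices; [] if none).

0: ✓ CMP  NZCV=1000
1: · MOVVS
2: ✓ SUBCC  r0←0xab
3: ✓ MOVMI  r2←0xb9
4: ✓ CMP  NZCV=1000
5: · SUBCS
6: · MOVGE
7: ✓ CMP  NZCV=1010
8: ✓ SUBMI  r0←0x3b
9: ✓ MOVHI  r1←0x7e
10: ✓ SUBNE  r1←0xa1

EXEC = [2,3,8,9,10]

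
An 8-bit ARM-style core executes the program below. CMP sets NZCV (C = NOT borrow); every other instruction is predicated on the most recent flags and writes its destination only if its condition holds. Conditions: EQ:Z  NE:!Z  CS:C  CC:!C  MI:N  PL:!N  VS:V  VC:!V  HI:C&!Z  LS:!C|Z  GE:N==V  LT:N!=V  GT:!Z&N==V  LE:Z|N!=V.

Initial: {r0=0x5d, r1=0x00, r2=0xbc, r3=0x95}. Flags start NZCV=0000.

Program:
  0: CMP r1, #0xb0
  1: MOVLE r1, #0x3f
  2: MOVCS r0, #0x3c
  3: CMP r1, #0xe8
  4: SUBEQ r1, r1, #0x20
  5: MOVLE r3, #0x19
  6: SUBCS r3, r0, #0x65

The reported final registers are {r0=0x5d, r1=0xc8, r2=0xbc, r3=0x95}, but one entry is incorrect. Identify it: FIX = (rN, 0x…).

0: ✓ CMP  NZCV=0000
1: · MOVLE
2: · MOVCS
3: ✓ CMP  NZCV=0000
4: · SUBEQ
5: · MOVLE
6: · SUBCS

FIX = (r1, 0x00)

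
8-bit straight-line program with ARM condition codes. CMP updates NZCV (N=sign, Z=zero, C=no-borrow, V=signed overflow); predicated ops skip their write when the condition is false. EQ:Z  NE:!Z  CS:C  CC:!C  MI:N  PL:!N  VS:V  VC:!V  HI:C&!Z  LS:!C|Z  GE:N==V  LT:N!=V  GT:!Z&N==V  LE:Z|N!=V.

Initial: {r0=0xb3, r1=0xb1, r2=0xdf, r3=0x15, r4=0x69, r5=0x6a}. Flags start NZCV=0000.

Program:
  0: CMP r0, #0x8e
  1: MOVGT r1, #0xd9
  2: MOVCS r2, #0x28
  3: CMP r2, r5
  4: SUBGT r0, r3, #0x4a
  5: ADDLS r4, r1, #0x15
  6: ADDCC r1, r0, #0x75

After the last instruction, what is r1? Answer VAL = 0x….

VAL = 0x28

0: ✓ CMP  NZCV=0010
1: ✓ MOVGT  r1←0xd9
2: ✓ MOVCS  r2←0x28
3: ✓ CMP  NZCV=1000
4: · SUBGT
5: ✓ ADDLS  r4←0xee
6: ✓ ADDCC  r1←0x28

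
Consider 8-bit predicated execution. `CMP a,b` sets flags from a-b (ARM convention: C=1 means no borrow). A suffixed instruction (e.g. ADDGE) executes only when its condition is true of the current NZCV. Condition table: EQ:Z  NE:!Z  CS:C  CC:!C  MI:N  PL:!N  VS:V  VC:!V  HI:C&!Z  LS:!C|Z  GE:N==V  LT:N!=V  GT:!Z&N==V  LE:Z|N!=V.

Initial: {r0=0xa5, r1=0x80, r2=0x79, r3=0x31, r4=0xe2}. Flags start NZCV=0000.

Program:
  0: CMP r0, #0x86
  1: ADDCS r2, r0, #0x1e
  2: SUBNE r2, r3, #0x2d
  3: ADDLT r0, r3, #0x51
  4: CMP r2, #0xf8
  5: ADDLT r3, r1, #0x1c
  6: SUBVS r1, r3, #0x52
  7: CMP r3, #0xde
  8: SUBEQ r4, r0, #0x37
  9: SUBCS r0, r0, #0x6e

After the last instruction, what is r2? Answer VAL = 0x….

VAL = 0x04

0: ✓ CMP  NZCV=0010
1: ✓ ADDCS  r2←0xc3
2: ✓ SUBNE  r2←0x04
3: · ADDLT
4: ✓ CMP  NZCV=0000
5: · ADDLT
6: · SUBVS
7: ✓ CMP  NZCV=0000
8: · SUBEQ
9: · SUBCS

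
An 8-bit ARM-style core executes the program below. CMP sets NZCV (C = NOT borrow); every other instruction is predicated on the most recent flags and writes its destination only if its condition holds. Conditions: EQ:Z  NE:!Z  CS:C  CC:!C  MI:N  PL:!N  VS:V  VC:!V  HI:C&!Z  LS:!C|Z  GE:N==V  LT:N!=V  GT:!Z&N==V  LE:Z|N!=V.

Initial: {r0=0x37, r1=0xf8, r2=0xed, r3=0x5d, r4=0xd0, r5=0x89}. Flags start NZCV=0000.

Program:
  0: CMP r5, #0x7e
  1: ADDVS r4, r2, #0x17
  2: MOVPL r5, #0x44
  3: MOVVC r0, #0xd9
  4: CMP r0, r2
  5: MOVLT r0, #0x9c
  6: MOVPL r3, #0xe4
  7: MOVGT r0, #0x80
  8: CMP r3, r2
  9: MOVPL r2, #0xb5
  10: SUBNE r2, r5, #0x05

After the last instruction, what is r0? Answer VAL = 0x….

VAL = 0x80

0: ✓ CMP  NZCV=0011
1: ✓ ADDVS  r4←0x04
2: ✓ MOVPL  r5←0x44
3: · MOVVC
4: ✓ CMP  NZCV=0000
5: · MOVLT
6: ✓ MOVPL  r3←0xe4
7: ✓ MOVGT  r0←0x80
8: ✓ CMP  NZCV=1000
9: · MOVPL
10: ✓ SUBNE  r2←0x3f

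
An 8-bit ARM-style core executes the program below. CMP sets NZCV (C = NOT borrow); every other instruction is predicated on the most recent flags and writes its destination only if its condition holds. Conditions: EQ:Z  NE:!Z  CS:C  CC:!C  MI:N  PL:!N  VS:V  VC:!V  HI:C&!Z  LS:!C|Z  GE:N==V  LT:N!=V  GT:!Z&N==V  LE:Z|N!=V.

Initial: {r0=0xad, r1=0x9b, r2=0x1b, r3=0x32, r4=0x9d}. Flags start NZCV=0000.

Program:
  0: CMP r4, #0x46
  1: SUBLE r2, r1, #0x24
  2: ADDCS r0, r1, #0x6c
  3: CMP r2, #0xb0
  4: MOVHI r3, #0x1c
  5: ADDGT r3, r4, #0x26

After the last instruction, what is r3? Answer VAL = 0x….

[0] flags=0011 → (cmp)
[1] flags=0011 LE?T → r2=0x77
[2] flags=0011 CS?T → r0=0x07
[3] flags=1001 → (cmp)
[4] flags=1001 HI?F → skip
[5] flags=1001 GT?T → r3=0xc3

VAL = 0xc3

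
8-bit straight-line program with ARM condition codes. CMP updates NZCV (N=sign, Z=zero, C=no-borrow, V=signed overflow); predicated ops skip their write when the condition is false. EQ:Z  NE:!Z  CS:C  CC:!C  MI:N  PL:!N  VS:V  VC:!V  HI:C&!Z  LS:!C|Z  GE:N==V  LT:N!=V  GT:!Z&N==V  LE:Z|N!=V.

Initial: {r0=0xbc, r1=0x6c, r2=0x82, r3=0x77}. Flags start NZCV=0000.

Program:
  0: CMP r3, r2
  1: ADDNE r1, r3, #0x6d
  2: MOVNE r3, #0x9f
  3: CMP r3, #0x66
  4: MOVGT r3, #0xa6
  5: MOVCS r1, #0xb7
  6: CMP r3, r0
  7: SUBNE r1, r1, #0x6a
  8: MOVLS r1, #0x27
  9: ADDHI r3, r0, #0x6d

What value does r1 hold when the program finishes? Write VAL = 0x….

[0] flags=1001 → (cmp)
[1] flags=1001 NE?T → r1=0xe4
[2] flags=1001 NE?T → r3=0x9f
[3] flags=0011 → (cmp)
[4] flags=0011 GT?F → skip
[5] flags=0011 CS?T → r1=0xb7
[6] flags=1000 → (cmp)
[7] flags=1000 NE?T → r1=0x4d
[8] flags=1000 LS?T → r1=0x27
[9] flags=1000 HI?F → skip

VAL = 0x27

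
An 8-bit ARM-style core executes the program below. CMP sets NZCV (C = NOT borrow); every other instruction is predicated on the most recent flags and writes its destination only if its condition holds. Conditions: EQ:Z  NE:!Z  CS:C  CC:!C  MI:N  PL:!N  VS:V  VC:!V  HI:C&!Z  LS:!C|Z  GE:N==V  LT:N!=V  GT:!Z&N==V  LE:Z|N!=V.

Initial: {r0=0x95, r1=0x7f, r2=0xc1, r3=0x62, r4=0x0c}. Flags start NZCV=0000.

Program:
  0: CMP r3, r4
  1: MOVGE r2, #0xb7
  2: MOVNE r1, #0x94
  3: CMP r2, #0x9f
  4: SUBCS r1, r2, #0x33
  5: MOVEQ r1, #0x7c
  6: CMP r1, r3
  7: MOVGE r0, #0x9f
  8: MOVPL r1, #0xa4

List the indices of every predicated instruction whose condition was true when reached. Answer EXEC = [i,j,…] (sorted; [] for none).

0: ✓ CMP  NZCV=0010
1: ✓ MOVGE  r2←0xb7
2: ✓ MOVNE  r1←0x94
3: ✓ CMP  NZCV=0010
4: ✓ SUBCS  r1←0x84
5: · MOVEQ
6: ✓ CMP  NZCV=0011
7: · MOVGE
8: ✓ MOVPL  r1←0xa4

EXEC = [1,2,4,8]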